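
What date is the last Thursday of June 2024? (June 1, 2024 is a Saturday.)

June 27, 2024

June 2024 begins on a Saturday, so the first Thursday is June 6 (5 days later).
June 2024 has 30 days. Adding weeks: 6, 13, 20, 27 — the last one ≤ 30 is the 27th.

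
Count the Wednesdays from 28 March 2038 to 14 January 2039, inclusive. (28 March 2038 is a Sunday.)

42

28 March 2038 is a Sunday; the first Wednesday on or after it is 31 March 2038 (3 days later).
From 31 March 2038 to 14 January 2039: 0 + 30 + 31 + 30 + 31 + 31 + 30 + 31 + 30 + 31 + 14 = 289 days (rest of March, April, May, June, July, August, September, October, November, December, January).
289 ÷ 7 = 41 full weeks with remainder 2, so 41 more Wednesdays after the first → 42.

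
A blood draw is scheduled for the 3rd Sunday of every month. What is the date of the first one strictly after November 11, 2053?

November 16, 2053

November 2053 starts on a Saturday; its first Sunday is the 2nd, so the 3rd Sunday is the 16th — November 16, 2053.
November 16, 2053 is after November 11, 2053, so that is the next one.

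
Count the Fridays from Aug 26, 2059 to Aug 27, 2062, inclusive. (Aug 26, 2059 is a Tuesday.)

157

Aug 26, 2059 is a Tuesday; the first Friday on or after it is Aug 29, 2059 (3 days later).
From Aug 29, 2059 to Aug 27, 2062: 124 + 366 + 365 + 239 = 1094 days (rest of 2059, 2060, 2061, to Aug 27, 2062 in 2062).
1094 ÷ 7 = 156 full weeks with remainder 2, so 156 more Fridays after the first → 157.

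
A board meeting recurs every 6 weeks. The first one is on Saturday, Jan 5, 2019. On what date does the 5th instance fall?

The 5th occurrence is 4 intervals after the first: 4 × 42 = 168 days after Jan 5, 2019.
Jan has 31 days — 26 days to the end of Jan leaves 142.
Feb has 28 days (114 left).
Mar has 31 days (83 left).
Apr has 30 days (53 left).
May has 31 days (22 left).
22 days into Jun → Jun 22, 2019.

Jun 22, 2019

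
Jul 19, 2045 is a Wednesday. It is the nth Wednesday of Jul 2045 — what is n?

Day 19 falls in week ⌈19/7⌉ of the month.
Days 1–7 hold the 1st Wednesday, 8–14 the 2nd, 15–21 the 3rd, 22–28 the 4th, 29–31 the 5th.
19 is in the range for the 3rd.

3rd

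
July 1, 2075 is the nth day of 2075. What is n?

182

Days in months before July: 31 + 28 + 31 + 30 + 31 + 30 = 181.
Plus 1 day into July → day 182.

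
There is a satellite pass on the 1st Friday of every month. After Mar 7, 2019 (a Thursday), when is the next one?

Mar 2019 starts on a Friday, so its 1st Friday is Mar 1, 2019.
That is not after Mar 7, 2019, so look at Apr 2019.
Apr 2019 starts on a Monday, so its 1st Friday is Apr 5, 2019 (4 days in).

Apr 5, 2019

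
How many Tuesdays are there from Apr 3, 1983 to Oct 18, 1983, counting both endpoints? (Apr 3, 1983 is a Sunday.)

Apr 3, 1983 is a Sunday; the first Tuesday on or after it is Apr 5, 1983 (2 days later).
From Apr 5, 1983 to Oct 18, 1983: 25 + 31 + 30 + 31 + 31 + 30 + 18 = 196 days (rest of Apr, May, Jun, Jul, Aug, Sep, Oct).
196 ÷ 7 = 28 full weeks with remainder 0, so 28 more Tuesdays after the first → 29.

29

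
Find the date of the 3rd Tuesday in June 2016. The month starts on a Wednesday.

June 2016 begins on a Wednesday, so the first Tuesday is June 7 (6 days later).
The 3rd Tuesday is 2 weeks later: 7 + 14 = 21.

2016-06-21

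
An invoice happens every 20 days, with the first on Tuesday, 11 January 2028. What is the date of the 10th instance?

9 July 2028

The 10th occurrence is 9 intervals after the first: 9 × 20 = 180 days after 11 January 2028.
January has 31 days — 20 days to the end of January leaves 160.
February has 29 days (131 left).
March has 31 days (100 left).
April has 30 days (70 left).
May has 31 days (39 left).
June has 30 days (9 left).
9 days into July → 9 July 2028.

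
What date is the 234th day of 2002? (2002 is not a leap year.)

22 August 2002

January has 31 days (234 − 31 = 203 remain).
February has 28 days (203 − 28 = 175 remain).
March has 31 days (175 − 31 = 144 remain).
April has 30 days (144 − 30 = 114 remain).
May has 31 days (114 − 31 = 83 remain).
June has 30 days (83 − 30 = 53 remain).
July has 31 days (53 − 31 = 22 remain).
22 into August → August 22.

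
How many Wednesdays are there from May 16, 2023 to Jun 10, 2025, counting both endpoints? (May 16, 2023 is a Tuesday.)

108

May 16, 2023 is a Tuesday; the first Wednesday on or after it is May 17, 2023 (1 day later).
From May 17, 2023 to Jun 10, 2025: 228 + 366 + 161 = 755 days (rest of 2023, 2024, to Jun 10, 2025 in 2025).
755 ÷ 7 = 107 full weeks with remainder 6, so 107 more Wednesdays after the first → 108.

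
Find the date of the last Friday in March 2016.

March 2016 begins on a Tuesday, so the first Friday is March 4 (3 days later).
March 2016 has 31 days. Adding weeks: 4, 11, 18, 25 — the last one ≤ 31 is the 25th.

March 25, 2016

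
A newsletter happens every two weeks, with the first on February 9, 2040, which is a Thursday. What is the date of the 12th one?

July 12, 2040

The 12th occurrence is 11 intervals after the first: 11 × 14 = 154 days after February 9, 2040.
February has 29 days — 20 days to the end of February leaves 134.
March has 31 days (103 left).
April has 30 days (73 left).
May has 31 days (42 left).
June has 30 days (12 left).
12 days into July → July 12, 2040.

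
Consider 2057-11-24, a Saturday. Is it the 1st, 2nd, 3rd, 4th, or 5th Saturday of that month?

4th

Day 24 falls in week ⌈24/7⌉ of the month.
Days 1–7 hold the 1st Saturday, 8–14 the 2nd, 15–21 the 3rd, 22–28 the 4th, 29–31 the 5th.
24 is in the range for the 4th.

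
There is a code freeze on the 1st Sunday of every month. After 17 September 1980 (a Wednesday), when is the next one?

5 October 1980

September 1980 starts on a Monday, so its 1st Sunday is 7 September 1980 (6 days in).
That is not after 17 September 1980, so look at October 1980.
October 1980 starts on a Wednesday, so its 1st Sunday is 5 October 1980 (4 days in).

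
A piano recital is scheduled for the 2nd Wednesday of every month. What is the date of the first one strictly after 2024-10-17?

October 2024 starts on a Tuesday; its first Wednesday is the 2nd, so the 2nd Wednesday is the 9th — 2024-10-09.
That is not after 2024-10-17, so look at November 2024.
November 2024 starts on a Friday; its first Wednesday is the 6th, so the 2nd Wednesday is the 13th — 2024-11-13.

2024-11-13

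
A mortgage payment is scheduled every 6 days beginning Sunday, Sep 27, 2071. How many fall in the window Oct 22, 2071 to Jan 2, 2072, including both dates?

Occurrences land 6·i days after Sep 27, 2071 for i = 0, 1, 2, …
Oct 22, 2071 is 25 days after the start; 25 ÷ 6 = 4 remainder 1; since the remainder is 1, round up to i = 5. First occurrence in the window: #6 on Oct 27, 2071 (5×6 = 30 days in).
Jan 2, 2072 is 97 days after the start; 97 ÷ 6 = 16 remainder 1. Last occurrence in the window: #17 on Jan 1, 2072.
Occurrences #6 through #17: 12 in total.

12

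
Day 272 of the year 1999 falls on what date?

Sep 29, 1999

Jan has 31 days (272 − 31 = 241 remain).
Feb has 28 days (241 − 28 = 213 remain).
Mar has 31 days (213 − 31 = 182 remain).
Apr has 30 days (182 − 30 = 152 remain).
May has 31 days (152 − 31 = 121 remain).
Jun has 30 days (121 − 30 = 91 remain).
Jul has 31 days (91 − 31 = 60 remain).
Aug has 31 days (60 − 31 = 29 remain).
29 into Sep → Sep 29.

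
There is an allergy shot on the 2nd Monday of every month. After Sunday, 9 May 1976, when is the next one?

May 1976 starts on a Saturday; its first Monday is the 3rd, so the 2nd Monday is the 10th — 10 May 1976.
10 May 1976 is after 9 May 1976, so that is the next one.

10 May 1976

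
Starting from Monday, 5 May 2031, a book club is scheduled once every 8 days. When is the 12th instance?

1 August 2031

The 12th occurrence is 11 intervals after the first: 11 × 8 = 88 days after 5 May 2031.
May has 31 days — 26 days to the end of May leaves 62.
June has 30 days (32 left).
July has 31 days (1 left).
1 day into August → 1 August 2031.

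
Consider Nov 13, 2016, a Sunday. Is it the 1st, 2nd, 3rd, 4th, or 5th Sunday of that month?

2nd

Day 13 falls in week ⌈13/7⌉ of the month.
Days 1–7 hold the 1st Sunday, 8–14 the 2nd, 15–21 the 3rd, 22–28 the 4th, 29–31 the 5th.
13 is in the range for the 2nd.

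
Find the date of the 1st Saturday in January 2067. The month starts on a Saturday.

2067-01-01

January 2067 begins on a Saturday, so the first Saturday is January 1.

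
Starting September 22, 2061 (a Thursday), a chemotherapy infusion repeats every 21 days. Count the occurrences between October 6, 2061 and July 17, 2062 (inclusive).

Occurrences land 21·i days after September 22, 2061 for i = 0, 1, 2, …
October 6, 2061 is 14 days after the start; 14 ÷ 21 = 0 remainder 14; since the remainder is 14, round up to i = 1. First occurrence in the window: #2 on October 13, 2061 (1×21 = 21 days in).
July 17, 2062 is 298 days after the start; 298 ÷ 21 = 14 remainder 4. Last occurrence in the window: #15 on July 13, 2062.
Occurrences #2 through #15: 14 in total.

14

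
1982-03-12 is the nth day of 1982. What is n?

71

Days in months before March: 31 + 28 = 59.
Plus 12 days into March → day 71.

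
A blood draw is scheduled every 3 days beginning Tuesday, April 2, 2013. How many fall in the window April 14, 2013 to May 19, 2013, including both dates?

Occurrences land 3·i days after April 2, 2013 for i = 0, 1, 2, …
April 14, 2013 is 12 days after the start; 12 ÷ 3 = 4 remainder 0. First occurrence in the window: #5 on April 14, 2013 (4×3 = 12 days in).
May 19, 2013 is 47 days after the start; 47 ÷ 3 = 15 remainder 2. Last occurrence in the window: #16 on May 17, 2013.
Occurrences #5 through #16: 12 in total.

12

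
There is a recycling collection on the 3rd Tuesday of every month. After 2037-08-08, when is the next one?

August 2037 starts on a Saturday; its first Tuesday is the 4th, so the 3rd Tuesday is the 18th — 2037-08-18.
2037-08-18 is after 2037-08-08, so that is the next one.

2037-08-18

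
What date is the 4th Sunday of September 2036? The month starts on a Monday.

2036-09-28

September 2036 begins on a Monday, so the first Sunday is September 7 (6 days later).
The 4th Sunday is 3 weeks later: 7 + 21 = 28.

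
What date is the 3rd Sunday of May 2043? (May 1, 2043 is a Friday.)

17 May 2043

May 2043 begins on a Friday, so the first Sunday is May 3 (2 days later).
The 3rd Sunday is 2 weeks later: 3 + 14 = 17.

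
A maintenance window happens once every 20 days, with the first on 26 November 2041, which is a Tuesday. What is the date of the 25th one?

21 March 2043

The 25th occurrence is 24 intervals after the first: 24 × 20 = 480 days after 26 November 2041.
November has 30 days — 4 days to the end of November leaves 476.
From end of November to end of 2041 is 31 days (445 left).
2042 has 365 days (80 left).
January has 31 days (49 left).
February has 28 days (21 left).
21 days into March → 21 March 2043.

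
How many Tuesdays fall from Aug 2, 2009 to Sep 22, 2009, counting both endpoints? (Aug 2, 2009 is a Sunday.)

Aug 2, 2009 is a Sunday; the first Tuesday on or after it is Aug 4, 2009 (2 days later).
From Aug 4, 2009 to Sep 22, 2009: 27 + 22 = 49 days (rest of Aug, Sep).
49 ÷ 7 = 7 full weeks with remainder 0, so 7 more Tuesdays after the first → 8.

8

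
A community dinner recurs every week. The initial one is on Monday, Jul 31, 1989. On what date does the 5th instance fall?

Aug 28, 1989

The 5th occurrence is 4 intervals after the first: 4 × 7 = 28 days after Jul 31, 1989.
Jul has 31 days — 0 days to the end of Jul leaves 28.
28 days into Aug → Aug 28, 1989.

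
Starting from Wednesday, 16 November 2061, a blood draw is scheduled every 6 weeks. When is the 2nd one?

The 2nd occurrence is 1 interval after the first: 1 × 42 = 42 days after 16 November 2061.
November has 30 days — 14 days to the end of November leaves 28.
28 days into December → 28 December 2061.

28 December 2061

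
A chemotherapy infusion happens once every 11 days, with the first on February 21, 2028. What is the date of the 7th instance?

April 27, 2028

The 7th occurrence is 6 intervals after the first: 6 × 11 = 66 days after February 21, 2028.
February has 29 days — 8 days to the end of February leaves 58.
March has 31 days (27 left).
27 days into April → April 27, 2028.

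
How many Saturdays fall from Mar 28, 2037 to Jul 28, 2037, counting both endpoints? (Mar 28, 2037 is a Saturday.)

Mar 28, 2037 is a Saturday; the first Saturday on or after it is Mar 28, 2037.
From Mar 28, 2037 to Jul 28, 2037: 3 + 30 + 31 + 30 + 28 = 122 days (rest of Mar, Apr, May, Jun, Jul).
122 ÷ 7 = 17 full weeks with remainder 3, so 17 more Saturdays after the first → 18.

18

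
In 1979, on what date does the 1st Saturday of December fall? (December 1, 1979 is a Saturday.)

December 1, 1979

December 1979 begins on a Saturday, so the first Saturday is December 1.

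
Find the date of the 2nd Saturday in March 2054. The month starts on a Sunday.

14 March 2054

March 2054 begins on a Sunday, so the first Saturday is March 7 (6 days later).
The 2nd Saturday is 1 weeks later: 7 + 7 = 14.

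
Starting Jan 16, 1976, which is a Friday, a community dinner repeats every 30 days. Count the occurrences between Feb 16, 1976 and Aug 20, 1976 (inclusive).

Occurrences land 30·i days after Jan 16, 1976 for i = 0, 1, 2, …
Feb 16, 1976 is 31 days after the start; 31 ÷ 30 = 1 remainder 1; since the remainder is 1, round up to i = 2. First occurrence in the window: #3 on Mar 16, 1976 (2×30 = 60 days in).
Aug 20, 1976 is 217 days after the start; 217 ÷ 30 = 7 remainder 7. Last occurrence in the window: #8 on Aug 13, 1976.
Occurrences #3 through #8: 6 in total.

6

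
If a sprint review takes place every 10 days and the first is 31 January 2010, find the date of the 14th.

The 14th occurrence is 13 intervals after the first: 13 × 10 = 130 days after 31 January 2010.
January has 31 days — 0 days to the end of January leaves 130.
February has 28 days (102 left).
March has 31 days (71 left).
April has 30 days (41 left).
May has 31 days (10 left).
10 days into June → 10 June 2010.

10 June 2010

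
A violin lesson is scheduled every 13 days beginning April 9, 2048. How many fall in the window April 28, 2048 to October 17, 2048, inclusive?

Occurrences land 13·i days after April 9, 2048 for i = 0, 1, 2, …
April 28, 2048 is 19 days after the start; 19 ÷ 13 = 1 remainder 6; since the remainder is 6, round up to i = 2. First occurrence in the window: #3 on May 5, 2048 (2×13 = 26 days in).
October 17, 2048 is 191 days after the start; 191 ÷ 13 = 14 remainder 9. Last occurrence in the window: #15 on October 8, 2048.
Occurrences #3 through #15: 13 in total.

13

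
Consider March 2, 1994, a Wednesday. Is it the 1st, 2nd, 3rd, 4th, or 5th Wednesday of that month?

Day 2 falls in week ⌈2/7⌉ of the month.
Days 1–7 hold the 1st Wednesday, 8–14 the 2nd, 15–21 the 3rd, 22–28 the 4th, 29–31 the 5th.
2 is in the range for the 1st.

1st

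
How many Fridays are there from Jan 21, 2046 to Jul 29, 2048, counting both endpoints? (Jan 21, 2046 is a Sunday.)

Jan 21, 2046 is a Sunday; the first Friday on or after it is Jan 26, 2046 (5 days later).
From Jan 26, 2046 to Jul 29, 2048: 339 + 365 + 211 = 915 days (rest of 2046, 2047, to Jul 29, 2048 in 2048).
915 ÷ 7 = 130 full weeks with remainder 5, so 130 more Fridays after the first → 131.

131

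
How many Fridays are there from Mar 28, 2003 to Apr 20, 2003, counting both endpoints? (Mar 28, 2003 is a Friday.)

4

Mar 28, 2003 is a Friday; the first Friday on or after it is Mar 28, 2003.
From Mar 28, 2003 to Apr 20, 2003: 3 + 20 = 23 days (rest of Mar, Apr).
23 ÷ 7 = 3 full weeks with remainder 2, so 3 more Fridays after the first → 4.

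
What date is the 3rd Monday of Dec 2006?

Dec 2006 begins on a Friday, so the first Monday is Dec 4 (3 days later).
The 3rd Monday is 2 weeks later: 4 + 14 = 18.

Dec 18, 2006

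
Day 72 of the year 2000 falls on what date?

January has 31 days (72 − 31 = 41 remain).
February has 29 days (41 − 29 = 12 remain).
12 into March → March 12.

March 12, 2000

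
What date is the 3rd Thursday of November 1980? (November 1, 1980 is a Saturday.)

November 1980 begins on a Saturday, so the first Thursday is November 6 (5 days later).
The 3rd Thursday is 2 weeks later: 6 + 14 = 20.

20 November 1980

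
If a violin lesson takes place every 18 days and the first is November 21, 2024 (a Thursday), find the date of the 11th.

May 20, 2025

The 11th occurrence is 10 intervals after the first: 10 × 18 = 180 days after November 21, 2024.
November has 30 days — 9 days to the end of November leaves 171.
December has 31 days (140 left).
January has 31 days (109 left).
February has 28 days (81 left).
March has 31 days (50 left).
April has 30 days (20 left).
20 days into May → May 20, 2025.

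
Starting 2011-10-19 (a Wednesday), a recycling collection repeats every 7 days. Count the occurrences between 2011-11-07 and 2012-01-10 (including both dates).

9

Occurrences land 7·i days after 2011-10-19 for i = 0, 1, 2, …
2011-11-07 is 19 days after the start; 19 ÷ 7 = 2 remainder 5; since the remainder is 5, round up to i = 3. First occurrence in the window: #4 on 2011-11-09 (3×7 = 21 days in).
2012-01-10 is 83 days after the start; 83 ÷ 7 = 11 remainder 6. Last occurrence in the window: #12 on 2012-01-04.
Occurrences #4 through #12: 9 in total.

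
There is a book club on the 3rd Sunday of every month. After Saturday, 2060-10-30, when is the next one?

October 2060 starts on a Friday; its first Sunday is the 3rd, so the 3rd Sunday is the 17th — 2060-10-17.
That is not after 2060-10-30, so look at November 2060.
November 2060 starts on a Monday; its first Sunday is the 7th, so the 3rd Sunday is the 21st — 2060-11-21.

2060-11-21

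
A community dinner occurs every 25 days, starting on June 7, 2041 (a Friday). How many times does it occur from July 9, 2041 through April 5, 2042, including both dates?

11

Occurrences land 25·i days after June 7, 2041 for i = 0, 1, 2, …
July 9, 2041 is 32 days after the start; 32 ÷ 25 = 1 remainder 7; since the remainder is 7, round up to i = 2. First occurrence in the window: #3 on July 27, 2041 (2×25 = 50 days in).
April 5, 2042 is 302 days after the start; 302 ÷ 25 = 12 remainder 2. Last occurrence in the window: #13 on April 3, 2042.
Occurrences #3 through #13: 11 in total.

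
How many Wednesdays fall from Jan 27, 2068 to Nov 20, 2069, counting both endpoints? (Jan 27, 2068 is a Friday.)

95

Jan 27, 2068 is a Friday; the first Wednesday on or after it is Feb 1, 2068 (5 days later).
From Feb 1, 2068 to Nov 20, 2069: 334 + 324 = 658 days (rest of 2068, to Nov 20, 2069 in 2069).
658 ÷ 7 = 94 full weeks with remainder 0, so 94 more Wednesdays after the first → 95.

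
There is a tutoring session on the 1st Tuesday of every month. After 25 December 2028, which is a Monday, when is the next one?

December 2028 starts on a Friday, so its 1st Tuesday is 5 December 2028 (4 days in).
That is not after 25 December 2028, so look at January 2029.
January 2029 starts on a Monday, so its 1st Tuesday is 2 January 2029 (1 day in).

2 January 2029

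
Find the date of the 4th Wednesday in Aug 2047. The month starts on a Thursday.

Aug 2047 begins on a Thursday, so the first Wednesday is Aug 7 (6 days later).
The 4th Wednesday is 3 weeks later: 7 + 21 = 28.

Aug 28, 2047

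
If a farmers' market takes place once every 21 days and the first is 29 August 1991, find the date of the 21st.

22 October 1992

The 21st occurrence is 20 intervals after the first: 20 × 21 = 420 days after 29 August 1991.
August has 31 days — 2 days to the end of August leaves 418.
From end of August to end of 1991 is 122 days (296 left).
January has 31 days (265 left).
February has 29 days (236 left).
March has 31 days (205 left).
April has 30 days (175 left).
May has 31 days (144 left).
June has 30 days (114 left).
July has 31 days (83 left).
August has 31 days (52 left).
September has 30 days (22 left).
22 days into October → 22 October 1992.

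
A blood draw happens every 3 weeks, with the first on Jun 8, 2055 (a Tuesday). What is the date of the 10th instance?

The 10th occurrence is 9 intervals after the first: 9 × 21 = 189 days after Jun 8, 2055.
Jun has 30 days — 22 days to the end of Jun leaves 167.
Jul has 31 days (136 left).
Aug has 31 days (105 left).
Sep has 30 days (75 left).
Oct has 31 days (44 left).
Nov has 30 days (14 left).
14 days into Dec → Dec 14, 2055.

Dec 14, 2055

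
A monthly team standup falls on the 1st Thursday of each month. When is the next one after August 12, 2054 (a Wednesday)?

September 3, 2054

August 2054 starts on a Saturday, so its 1st Thursday is August 6, 2054 (5 days in).
That is not after August 12, 2054, so look at September 2054.
September 2054 starts on a Tuesday, so its 1st Thursday is September 3, 2054 (2 days in).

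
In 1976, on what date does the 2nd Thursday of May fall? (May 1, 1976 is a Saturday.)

May 1976 begins on a Saturday, so the first Thursday is May 6 (5 days later).
The 2nd Thursday is 1 weeks later: 6 + 7 = 13.

13 May 1976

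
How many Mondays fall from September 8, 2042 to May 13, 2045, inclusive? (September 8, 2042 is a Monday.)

140

September 8, 2042 is a Monday; the first Monday on or after it is September 8, 2042.
From September 8, 2042 to May 13, 2045: 114 + 365 + 366 + 133 = 978 days (rest of 2042, 2043, 2044, to May 13, 2045 in 2045).
978 ÷ 7 = 139 full weeks with remainder 5, so 139 more Mondays after the first → 140.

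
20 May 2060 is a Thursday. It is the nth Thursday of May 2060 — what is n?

Day 20 falls in week ⌈20/7⌉ of the month.
Days 1–7 hold the 1st Thursday, 8–14 the 2nd, 15–21 the 3rd, 22–28 the 4th, 29–31 the 5th.
20 is in the range for the 3rd.

3rd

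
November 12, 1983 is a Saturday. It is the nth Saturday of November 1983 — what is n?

2nd

Day 12 falls in week ⌈12/7⌉ of the month.
Days 1–7 hold the 1st Saturday, 8–14 the 2nd, 15–21 the 3rd, 22–28 the 4th, 29–31 the 5th.
12 is in the range for the 2nd.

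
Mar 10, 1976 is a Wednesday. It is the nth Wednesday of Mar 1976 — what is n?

Day 10 falls in week ⌈10/7⌉ of the month.
Days 1–7 hold the 1st Wednesday, 8–14 the 2nd, 15–21 the 3rd, 22–28 the 4th, 29–31 the 5th.
10 is in the range for the 2nd.

2nd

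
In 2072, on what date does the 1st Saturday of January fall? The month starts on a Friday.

January 2072 begins on a Friday, so the first Saturday is January 2 (1 day later).

January 2, 2072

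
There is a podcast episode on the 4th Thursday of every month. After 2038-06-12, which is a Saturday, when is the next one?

June 2038 starts on a Tuesday; its first Thursday is the 3rd, so the 4th Thursday is the 24th — 2038-06-24.
2038-06-24 is after 2038-06-12, so that is the next one.

2038-06-24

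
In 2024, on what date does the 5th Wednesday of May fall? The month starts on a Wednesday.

May 2024 begins on a Wednesday, so the first Wednesday is May 1.
The 5th Wednesday is 4 weeks later: 1 + 28 = 29.

May 29, 2024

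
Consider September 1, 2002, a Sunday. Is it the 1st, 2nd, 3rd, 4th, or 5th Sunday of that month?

1st

Day 1 falls in week ⌈1/7⌉ of the month.
Days 1–7 hold the 1st Sunday, 8–14 the 2nd, 15–21 the 3rd, 22–28 the 4th, 29–31 the 5th.
1 is in the range for the 1st.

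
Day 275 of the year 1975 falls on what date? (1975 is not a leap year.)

2 October 1975

January has 31 days (275 − 31 = 244 remain).
February has 28 days (244 − 28 = 216 remain).
March has 31 days (216 − 31 = 185 remain).
April has 30 days (185 − 30 = 155 remain).
May has 31 days (155 − 31 = 124 remain).
June has 30 days (124 − 30 = 94 remain).
July has 31 days (94 − 31 = 63 remain).
August has 31 days (63 − 31 = 32 remain).
September has 30 days (32 − 30 = 2 remain).
2 into October → October 2.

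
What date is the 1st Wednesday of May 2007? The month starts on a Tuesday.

May 2007 begins on a Tuesday, so the first Wednesday is May 2 (1 day later).

2007-05-02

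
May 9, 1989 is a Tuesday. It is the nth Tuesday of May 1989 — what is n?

2nd

Day 9 falls in week ⌈9/7⌉ of the month.
Days 1–7 hold the 1st Tuesday, 8–14 the 2nd, 15–21 the 3rd, 22–28 the 4th, 29–31 the 5th.
9 is in the range for the 2nd.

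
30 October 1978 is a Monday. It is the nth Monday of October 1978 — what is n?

5th

Day 30 falls in week ⌈30/7⌉ of the month.
Days 1–7 hold the 1st Monday, 8–14 the 2nd, 15–21 the 3rd, 22–28 the 4th, 29–31 the 5th.
30 is in the range for the 5th.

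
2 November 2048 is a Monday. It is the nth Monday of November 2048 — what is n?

Day 2 falls in week ⌈2/7⌉ of the month.
Days 1–7 hold the 1st Monday, 8–14 the 2nd, 15–21 the 3rd, 22–28 the 4th, 29–31 the 5th.
2 is in the range for the 1st.

1st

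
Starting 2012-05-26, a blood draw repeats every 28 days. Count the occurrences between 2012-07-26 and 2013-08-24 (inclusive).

Occurrences land 28·i days after 2012-05-26 for i = 0, 1, 2, …
2012-07-26 is 61 days after the start; 61 ÷ 28 = 2 remainder 5; since the remainder is 5, round up to i = 3. First occurrence in the window: #4 on 2012-08-18 (3×28 = 84 days in).
2013-08-24 is 455 days after the start; 455 ÷ 28 = 16 remainder 7. Last occurrence in the window: #17 on 2013-08-17.
Occurrences #4 through #17: 14 in total.

14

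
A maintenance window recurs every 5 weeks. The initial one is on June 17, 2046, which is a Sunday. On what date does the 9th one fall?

The 9th occurrence is 8 intervals after the first: 8 × 35 = 280 days after June 17, 2046.
June has 30 days — 13 days to the end of June leaves 267.
July has 31 days (236 left).
August has 31 days (205 left).
September has 30 days (175 left).
October has 31 days (144 left).
November has 30 days (114 left).
December has 31 days (83 left).
January has 31 days (52 left).
February has 28 days (24 left).
24 days into March → March 24, 2047.

March 24, 2047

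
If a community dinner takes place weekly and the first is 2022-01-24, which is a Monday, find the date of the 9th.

The 9th occurrence is 8 intervals after the first: 8 × 7 = 56 days after 2022-01-24.
January has 31 days — 7 days to the end of January leaves 49.
February has 28 days (21 left).
21 days into March → 2022-03-21.

2022-03-21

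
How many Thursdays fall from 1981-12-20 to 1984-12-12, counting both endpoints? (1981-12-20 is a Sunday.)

1981-12-20 is a Sunday; the first Thursday on or after it is 1981-12-24 (4 days later).
From 1981-12-24 to 1984-12-12: 7 + 365 + 365 + 347 = 1084 days (rest of 1981, 1982, 1983, to 1984-12-12 in 1984).
1084 ÷ 7 = 154 full weeks with remainder 6, so 154 more Thursdays after the first → 155.

155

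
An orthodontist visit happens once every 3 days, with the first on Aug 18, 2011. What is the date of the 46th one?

Dec 31, 2011

The 46th occurrence is 45 intervals after the first: 45 × 3 = 135 days after Aug 18, 2011.
Aug has 31 days — 13 days to the end of Aug leaves 122.
Sep has 30 days (92 left).
Oct has 31 days (61 left).
Nov has 30 days (31 left).
31 days into Dec → Dec 31, 2011.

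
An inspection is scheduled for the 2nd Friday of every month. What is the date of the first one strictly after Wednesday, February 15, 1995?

March 10, 1995

February 1995 starts on a Wednesday; its first Friday is the 3rd, so the 2nd Friday is the 10th — February 10, 1995.
That is not after February 15, 1995, so look at March 1995.
March 1995 starts on a Wednesday; its first Friday is the 3rd, so the 2nd Friday is the 10th — March 10, 1995.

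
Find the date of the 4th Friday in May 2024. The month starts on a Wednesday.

May 24, 2024

May 2024 begins on a Wednesday, so the first Friday is May 3 (2 days later).
The 4th Friday is 3 weeks later: 3 + 21 = 24.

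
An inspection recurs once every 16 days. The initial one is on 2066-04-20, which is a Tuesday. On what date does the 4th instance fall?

The 4th occurrence is 3 intervals after the first: 3 × 16 = 48 days after 2066-04-20.
April has 30 days — 10 days to the end of April leaves 38.
May has 31 days (7 left).
7 days into June → 2066-06-07.

2066-06-07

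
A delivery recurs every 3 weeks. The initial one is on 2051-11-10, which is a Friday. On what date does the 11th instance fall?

The 11th occurrence is 10 intervals after the first: 10 × 21 = 210 days after 2051-11-10.
November has 30 days — 20 days to the end of November leaves 190.
December has 31 days (159 left).
January has 31 days (128 left).
February has 29 days (99 left).
March has 31 days (68 left).
April has 30 days (38 left).
May has 31 days (7 left).
7 days into June → 2052-06-07.

2052-06-07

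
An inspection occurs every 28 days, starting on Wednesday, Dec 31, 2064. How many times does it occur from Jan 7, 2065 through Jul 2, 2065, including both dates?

Occurrences land 28·i days after Dec 31, 2064 for i = 0, 1, 2, …
Jan 7, 2065 is 7 days after the start; 7 ÷ 28 = 0 remainder 7; since the remainder is 7, round up to i = 1. First occurrence in the window: #2 on Jan 28, 2065 (1×28 = 28 days in).
Jul 2, 2065 is 183 days after the start; 183 ÷ 28 = 6 remainder 15. Last occurrence in the window: #7 on Jun 17, 2065.
Occurrences #2 through #7: 6 in total.

6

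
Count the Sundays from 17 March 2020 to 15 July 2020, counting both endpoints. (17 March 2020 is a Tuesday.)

17 March 2020 is a Tuesday; the first Sunday on or after it is 22 March 2020 (5 days later).
From 22 March 2020 to 15 July 2020: 9 + 30 + 31 + 30 + 15 = 115 days (rest of March, April, May, June, July).
115 ÷ 7 = 16 full weeks with remainder 3, so 16 more Sundays after the first → 17.

17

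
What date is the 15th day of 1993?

January 15, 1993

15 into January → January 15.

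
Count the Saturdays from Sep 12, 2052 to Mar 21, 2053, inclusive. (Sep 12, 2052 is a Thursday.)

27

Sep 12, 2052 is a Thursday; the first Saturday on or after it is Sep 14, 2052 (2 days later).
From Sep 14, 2052 to Mar 21, 2053: 16 + 31 + 30 + 31 + 31 + 28 + 21 = 188 days (rest of Sep, Oct, Nov, Dec, Jan, Feb, Mar).
188 ÷ 7 = 26 full weeks with remainder 6, so 26 more Saturdays after the first → 27.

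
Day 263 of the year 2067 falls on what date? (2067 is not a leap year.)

20 September 2067

January has 31 days (263 − 31 = 232 remain).
February has 28 days (232 − 28 = 204 remain).
March has 31 days (204 − 31 = 173 remain).
April has 30 days (173 − 30 = 143 remain).
May has 31 days (143 − 31 = 112 remain).
June has 30 days (112 − 30 = 82 remain).
July has 31 days (82 − 31 = 51 remain).
August has 31 days (51 − 31 = 20 remain).
20 into September → September 20.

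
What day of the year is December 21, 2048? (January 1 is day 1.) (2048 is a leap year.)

356

Days in months before December: 31 + 29 + 31 + 30 + 31 + 30 + 31 + 31 + 30 + 31 + 30 = 335.
Plus 21 days into December → day 356.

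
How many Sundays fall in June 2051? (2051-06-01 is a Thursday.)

2051-06-01 is a Thursday; the first Sunday on or after it is 2051-06-04 (3 days later).
From 2051-06-04 to 2051-06-30 is 30 − 4 = 26 days.
26 ÷ 7 = 3 full weeks with remainder 5, so 3 more Sundays after the first → 4.

4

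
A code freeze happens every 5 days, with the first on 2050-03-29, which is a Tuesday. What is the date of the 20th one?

2050-07-02

The 20th occurrence is 19 intervals after the first: 19 × 5 = 95 days after 2050-03-29.
March has 31 days — 2 days to the end of March leaves 93.
April has 30 days (63 left).
May has 31 days (32 left).
June has 30 days (2 left).
2 days into July → 2050-07-02.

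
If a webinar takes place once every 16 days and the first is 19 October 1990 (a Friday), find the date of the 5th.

The 5th occurrence is 4 intervals after the first: 4 × 16 = 64 days after 19 October 1990.
October has 31 days — 12 days to the end of October leaves 52.
November has 30 days (22 left).
22 days into December → 22 December 1990.

22 December 1990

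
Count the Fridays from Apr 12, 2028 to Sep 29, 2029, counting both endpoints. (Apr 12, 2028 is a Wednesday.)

77

Apr 12, 2028 is a Wednesday; the first Friday on or after it is Apr 14, 2028 (2 days later).
From Apr 14, 2028 to Sep 29, 2029: 261 + 272 = 533 days (rest of 2028, to Sep 29, 2029 in 2029).
533 ÷ 7 = 76 full weeks with remainder 1, so 76 more Fridays after the first → 77.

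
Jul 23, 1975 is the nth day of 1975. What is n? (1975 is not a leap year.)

Days in months before Jul: 31 + 28 + 31 + 30 + 31 + 30 = 181.
Plus 23 days into Jul → day 204.

204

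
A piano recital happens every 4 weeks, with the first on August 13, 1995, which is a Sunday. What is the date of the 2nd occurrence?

The 2nd occurrence is 1 interval after the first: 1 × 28 = 28 days after August 13, 1995.
August has 31 days — 18 days to the end of August leaves 10.
10 days into September → September 10, 1995.

September 10, 1995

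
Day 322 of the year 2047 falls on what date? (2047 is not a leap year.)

18 November 2047

January has 31 days (322 − 31 = 291 remain).
February has 28 days (291 − 28 = 263 remain).
March has 31 days (263 − 31 = 232 remain).
April has 30 days (232 − 30 = 202 remain).
May has 31 days (202 − 31 = 171 remain).
June has 30 days (171 − 30 = 141 remain).
July has 31 days (141 − 31 = 110 remain).
August has 31 days (110 − 31 = 79 remain).
September has 30 days (79 − 30 = 49 remain).
October has 31 days (49 − 31 = 18 remain).
18 into November → November 18.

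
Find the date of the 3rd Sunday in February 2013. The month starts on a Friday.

2013-02-17

February 2013 begins on a Friday, so the first Sunday is February 3 (2 days later).
The 3rd Sunday is 2 weeks later: 3 + 14 = 17.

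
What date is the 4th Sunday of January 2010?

January 24, 2010

January 2010 begins on a Friday, so the first Sunday is January 3 (2 days later).
The 4th Sunday is 3 weeks later: 3 + 21 = 24.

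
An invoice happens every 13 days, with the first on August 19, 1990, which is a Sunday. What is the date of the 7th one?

November 5, 1990

The 7th occurrence is 6 intervals after the first: 6 × 13 = 78 days after August 19, 1990.
August has 31 days — 12 days to the end of August leaves 66.
September has 30 days (36 left).
October has 31 days (5 left).
5 days into November → November 5, 1990.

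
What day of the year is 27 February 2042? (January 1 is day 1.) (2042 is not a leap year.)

58

Days in months before February: 31 = 31.
Plus 27 days into February → day 58.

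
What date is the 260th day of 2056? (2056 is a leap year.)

16 September 2056

January has 31 days (260 − 31 = 229 remain).
February has 29 days (229 − 29 = 200 remain).
March has 31 days (200 − 31 = 169 remain).
April has 30 days (169 − 30 = 139 remain).
May has 31 days (139 − 31 = 108 remain).
June has 30 days (108 − 30 = 78 remain).
July has 31 days (78 − 31 = 47 remain).
August has 31 days (47 − 31 = 16 remain).
16 into September → September 16.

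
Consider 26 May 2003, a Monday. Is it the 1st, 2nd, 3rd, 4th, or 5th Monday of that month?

Day 26 falls in week ⌈26/7⌉ of the month.
Days 1–7 hold the 1st Monday, 8–14 the 2nd, 15–21 the 3rd, 22–28 the 4th, 29–31 the 5th.
26 is in the range for the 4th.

4th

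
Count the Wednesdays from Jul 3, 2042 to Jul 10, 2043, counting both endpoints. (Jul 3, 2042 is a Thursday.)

Jul 3, 2042 is a Thursday; the first Wednesday on or after it is Jul 9, 2042 (6 days later).
From Jul 9, 2042 to Jul 10, 2043: 175 + 191 = 366 days (rest of 2042, to Jul 10, 2043 in 2043).
366 ÷ 7 = 52 full weeks with remainder 2, so 52 more Wednesdays after the first → 53.

53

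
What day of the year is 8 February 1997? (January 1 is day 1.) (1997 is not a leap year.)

Days in months before February: 31 = 31.
Plus 8 days into February → day 39.

39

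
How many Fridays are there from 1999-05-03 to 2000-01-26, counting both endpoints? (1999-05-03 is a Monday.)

1999-05-03 is a Monday; the first Friday on or after it is 1999-05-07 (4 days later).
From 1999-05-07 to 2000-01-26: 24 + 30 + 31 + 31 + 30 + 31 + 30 + 31 + 26 = 264 days (rest of May, June, July, August, September, October, November, December, January).
264 ÷ 7 = 37 full weeks with remainder 5, so 37 more Fridays after the first → 38.

38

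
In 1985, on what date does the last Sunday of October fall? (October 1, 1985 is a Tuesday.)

27 October 1985

October 1985 begins on a Tuesday, so the first Sunday is October 6 (5 days later).
October 1985 has 31 days. Adding weeks: 6, 13, 20, 27 — the last one ≤ 31 is the 27th.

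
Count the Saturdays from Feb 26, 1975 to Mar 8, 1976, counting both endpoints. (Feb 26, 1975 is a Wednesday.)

54

Feb 26, 1975 is a Wednesday; the first Saturday on or after it is Mar 1, 1975 (3 days later).
From Mar 1, 1975 to Mar 8, 1976: 305 + 68 = 373 days (rest of 1975, to Mar 8, 1976 in 1976).
373 ÷ 7 = 53 full weeks with remainder 2, so 53 more Saturdays after the first → 54.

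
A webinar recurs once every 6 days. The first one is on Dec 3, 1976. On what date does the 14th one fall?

Feb 19, 1977

The 14th occurrence is 13 intervals after the first: 13 × 6 = 78 days after Dec 3, 1976.
Dec has 31 days — 28 days to the end of Dec leaves 50.
Jan has 31 days (19 left).
19 days into Feb → Feb 19, 1977.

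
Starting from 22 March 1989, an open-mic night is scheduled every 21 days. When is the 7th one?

26 July 1989

The 7th occurrence is 6 intervals after the first: 6 × 21 = 126 days after 22 March 1989.
March has 31 days — 9 days to the end of March leaves 117.
April has 30 days (87 left).
May has 31 days (56 left).
June has 30 days (26 left).
26 days into July → 26 July 1989.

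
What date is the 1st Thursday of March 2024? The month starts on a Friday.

March 2024 begins on a Friday, so the first Thursday is March 7 (6 days later).

March 7, 2024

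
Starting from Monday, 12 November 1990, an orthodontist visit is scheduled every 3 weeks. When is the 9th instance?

The 9th occurrence is 8 intervals after the first: 8 × 21 = 168 days after 12 November 1990.
November has 30 days — 18 days to the end of November leaves 150.
December has 31 days (119 left).
January has 31 days (88 left).
February has 28 days (60 left).
March has 31 days (29 left).
29 days into April → 29 April 1991.

29 April 1991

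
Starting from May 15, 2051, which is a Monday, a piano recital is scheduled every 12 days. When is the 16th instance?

November 11, 2051

The 16th occurrence is 15 intervals after the first: 15 × 12 = 180 days after May 15, 2051.
May has 31 days — 16 days to the end of May leaves 164.
June has 30 days (134 left).
July has 31 days (103 left).
August has 31 days (72 left).
September has 30 days (42 left).
October has 31 days (11 left).
11 days into November → November 11, 2051.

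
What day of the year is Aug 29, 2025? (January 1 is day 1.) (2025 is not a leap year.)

241

Days in months before Aug: 31 + 28 + 31 + 30 + 31 + 30 + 31 = 212.
Plus 29 days into Aug → day 241.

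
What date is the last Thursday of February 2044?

2044-02-25

February 2044 begins on a Monday, so the first Thursday is February 4 (3 days later).
February 2044 has 29 days. Adding weeks: 4, 11, 18, 25 — the last one ≤ 29 is the 25th.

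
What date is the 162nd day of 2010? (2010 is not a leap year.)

January has 31 days (162 − 31 = 131 remain).
February has 28 days (131 − 28 = 103 remain).
March has 31 days (103 − 31 = 72 remain).
April has 30 days (72 − 30 = 42 remain).
May has 31 days (42 − 31 = 11 remain).
11 into June → June 11.

June 11, 2010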